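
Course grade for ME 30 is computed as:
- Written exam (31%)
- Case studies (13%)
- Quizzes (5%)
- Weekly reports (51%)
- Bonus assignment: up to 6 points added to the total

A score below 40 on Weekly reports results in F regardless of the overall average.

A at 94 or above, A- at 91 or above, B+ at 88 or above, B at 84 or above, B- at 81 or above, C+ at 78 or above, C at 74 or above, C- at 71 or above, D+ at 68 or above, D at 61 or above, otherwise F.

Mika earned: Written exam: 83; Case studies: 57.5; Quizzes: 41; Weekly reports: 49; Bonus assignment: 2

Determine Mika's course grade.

Weekly reports score 49 ≥ 40: minimum met.
Weighted total:
  Written exam 83 × 0.31 = 25.73
  Case studies 57.5 × 0.13 = 7.475
  Quizzes 41 × 0.05 = 2.05
  Weekly reports 49 × 0.51 = 24.99
Sum = 60.245
Bonus assignment: 60.245 + 2 = 62.245
62.245 is ≥ 61 and < 68 → D

D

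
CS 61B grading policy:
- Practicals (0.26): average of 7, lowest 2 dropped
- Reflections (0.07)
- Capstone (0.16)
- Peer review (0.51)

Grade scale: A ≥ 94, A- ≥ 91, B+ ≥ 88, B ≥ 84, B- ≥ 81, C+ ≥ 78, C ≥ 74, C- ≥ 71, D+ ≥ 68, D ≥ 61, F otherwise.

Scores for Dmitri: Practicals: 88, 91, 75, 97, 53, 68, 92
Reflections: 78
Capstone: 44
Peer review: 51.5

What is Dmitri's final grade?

D

Practicals: drop 53, 68 → average of remaining 5 = 443/5 = 88.6
Weighted total:
  Practicals 88.6 × 0.26 = 23.036
  Reflections 78 × 0.07 = 5.46
  Capstone 44 × 0.16 = 7.04
  Peer review 51.5 × 0.51 = 26.265
Sum = 61.801
61.801 is ≥ 61 and < 68 → D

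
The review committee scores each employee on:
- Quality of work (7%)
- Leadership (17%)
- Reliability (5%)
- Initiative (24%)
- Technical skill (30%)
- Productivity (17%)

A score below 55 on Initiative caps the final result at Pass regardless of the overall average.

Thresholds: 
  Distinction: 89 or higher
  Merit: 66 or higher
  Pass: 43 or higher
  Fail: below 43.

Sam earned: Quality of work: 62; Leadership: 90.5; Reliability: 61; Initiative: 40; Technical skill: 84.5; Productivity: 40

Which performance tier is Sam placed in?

Initiative score 40 < 55: minimum not met.
Weighted total:
  Quality of work 62 × 0.07 = 4.34
  Leadership 90.5 × 0.17 = 15.385
  Reliability 61 × 0.05 = 3.05
  Initiative 40 × 0.24 = 9.6
  Technical skill 84.5 × 0.3 = 25.35
  Productivity 40 × 0.17 = 6.8
Sum = 64.525
64.525 would be Pass; cap at Pass applies → Pass.

Pass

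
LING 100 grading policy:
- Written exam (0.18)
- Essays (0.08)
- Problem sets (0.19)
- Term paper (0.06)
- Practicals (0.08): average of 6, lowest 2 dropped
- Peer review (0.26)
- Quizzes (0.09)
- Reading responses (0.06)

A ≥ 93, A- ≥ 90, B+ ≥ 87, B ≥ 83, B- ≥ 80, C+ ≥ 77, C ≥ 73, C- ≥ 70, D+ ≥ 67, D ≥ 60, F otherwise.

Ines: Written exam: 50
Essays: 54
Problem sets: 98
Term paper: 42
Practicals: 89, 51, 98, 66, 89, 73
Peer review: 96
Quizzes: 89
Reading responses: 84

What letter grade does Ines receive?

Practicals: drop 51, 66 → average of remaining 4 = 349/4 = 87.25
Weighted total:
  Written exam 50 × 0.18 = 9
  Essays 54 × 0.08 = 4.32
  Problem sets 98 × 0.19 = 18.62
  Term paper 42 × 0.06 = 2.52
  Practicals 87.25 × 0.08 = 6.98
  Peer review 96 × 0.26 = 24.96
  Quizzes 89 × 0.09 = 8.01
  Reading responses 84 × 0.06 = 5.04
Sum = 79.45
79.45 is ≥ 77 and < 80 → C+

C+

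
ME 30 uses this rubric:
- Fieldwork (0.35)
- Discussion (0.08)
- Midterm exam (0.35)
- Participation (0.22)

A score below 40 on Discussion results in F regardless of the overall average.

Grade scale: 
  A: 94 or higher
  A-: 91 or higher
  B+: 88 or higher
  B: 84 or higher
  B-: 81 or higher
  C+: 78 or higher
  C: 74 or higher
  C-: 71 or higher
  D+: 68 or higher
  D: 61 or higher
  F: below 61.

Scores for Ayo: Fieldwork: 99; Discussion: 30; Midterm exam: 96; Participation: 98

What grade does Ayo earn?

F

Discussion score 30 < 40: minimum not met.
Weighted total:
  Fieldwork 99 × 0.35 = 34.65
  Discussion 30 × 0.08 = 2.4
  Midterm exam 96 × 0.35 = 33.6
  Participation 98 × 0.22 = 21.56
Sum = 92.21
Because the Discussion minimum was not met, the result is F.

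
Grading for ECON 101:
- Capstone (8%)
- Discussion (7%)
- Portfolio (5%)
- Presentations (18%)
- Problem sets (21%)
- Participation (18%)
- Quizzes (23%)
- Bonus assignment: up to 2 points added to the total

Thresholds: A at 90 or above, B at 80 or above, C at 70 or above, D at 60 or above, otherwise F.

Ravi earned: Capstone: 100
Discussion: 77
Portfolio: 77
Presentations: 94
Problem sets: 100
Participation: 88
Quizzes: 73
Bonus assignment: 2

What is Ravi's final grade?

Weighted total:
  Capstone 100 × 0.08 = 8
  Discussion 77 × 0.07 = 5.39
  Portfolio 77 × 0.05 = 3.85
  Presentations 94 × 0.18 = 16.92
  Problem sets 100 × 0.21 = 21
  Participation 88 × 0.18 = 15.84
  Quizzes 73 × 0.23 = 16.79
Sum = 87.79
Bonus assignment: 87.79 + 2 = 89.79
89.79 is ≥ 80 and < 90 → B

B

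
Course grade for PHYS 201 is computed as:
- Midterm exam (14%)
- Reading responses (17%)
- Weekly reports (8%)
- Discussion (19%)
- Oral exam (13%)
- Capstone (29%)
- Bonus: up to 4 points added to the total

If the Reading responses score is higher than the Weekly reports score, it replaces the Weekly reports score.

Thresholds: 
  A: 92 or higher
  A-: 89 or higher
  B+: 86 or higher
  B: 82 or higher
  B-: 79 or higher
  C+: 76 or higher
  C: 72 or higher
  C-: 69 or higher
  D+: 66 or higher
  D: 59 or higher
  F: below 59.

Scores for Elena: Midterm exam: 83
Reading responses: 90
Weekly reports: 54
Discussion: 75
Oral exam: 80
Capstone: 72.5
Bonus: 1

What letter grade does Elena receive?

B-

Reading responses (90) > Weekly reports (54), so Weekly reports counts as 90.
Weighted total:
  Midterm exam 83 × 0.14 = 11.62
  Reading responses 90 × 0.17 = 15.3
  Weekly reports 90 × 0.08 = 7.2
  Discussion 75 × 0.19 = 14.25
  Oral exam 80 × 0.13 = 10.4
  Capstone 72.5 × 0.29 = 21.025
Sum = 79.795
Bonus: 79.795 + 1 = 80.795
80.795 is ≥ 79 and < 82 → B-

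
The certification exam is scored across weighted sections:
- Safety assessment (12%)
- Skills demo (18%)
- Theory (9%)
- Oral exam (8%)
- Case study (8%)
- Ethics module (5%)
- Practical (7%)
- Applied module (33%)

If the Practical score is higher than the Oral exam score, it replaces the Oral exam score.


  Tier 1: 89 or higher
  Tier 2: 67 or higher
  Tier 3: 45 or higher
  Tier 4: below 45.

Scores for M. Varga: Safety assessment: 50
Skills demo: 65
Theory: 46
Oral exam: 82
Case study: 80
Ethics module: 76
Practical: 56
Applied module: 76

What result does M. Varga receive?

Practical (56) ≤ Oral exam (82), so Oral exam stays at 82.
Weighted total:
  Safety assessment 50 × 0.12 = 6
  Skills demo 65 × 0.18 = 11.7
  Theory 46 × 0.09 = 4.14
  Oral exam 82 × 0.08 = 6.56
  Case study 80 × 0.08 = 6.4
  Ethics module 76 × 0.05 = 3.8
  Practical 56 × 0.07 = 3.92
  Applied module 76 × 0.33 = 25.08
Sum = 67.6
67.6 is ≥ 67 and < 89 → Tier 2

Tier 2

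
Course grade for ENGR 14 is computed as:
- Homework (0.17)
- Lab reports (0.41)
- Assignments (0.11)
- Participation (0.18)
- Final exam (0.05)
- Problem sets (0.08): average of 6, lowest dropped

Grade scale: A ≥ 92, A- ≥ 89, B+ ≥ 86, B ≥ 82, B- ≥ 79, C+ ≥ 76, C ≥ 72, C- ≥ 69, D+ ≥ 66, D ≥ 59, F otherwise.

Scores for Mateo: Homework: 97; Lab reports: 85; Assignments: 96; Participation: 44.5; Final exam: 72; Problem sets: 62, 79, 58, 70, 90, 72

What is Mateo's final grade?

Problem sets: drop 58 → average of remaining 5 = 373/5 = 74.6
Weighted total:
  Homework 97 × 0.17 = 16.49
  Lab reports 85 × 0.41 = 34.85
  Assignments 96 × 0.11 = 10.56
  Participation 44.5 × 0.18 = 8.01
  Final exam 72 × 0.05 = 3.6
  Problem sets 74.6 × 0.08 = 5.968
Sum = 79.478
79.478 is ≥ 79 and < 82 → B-

B-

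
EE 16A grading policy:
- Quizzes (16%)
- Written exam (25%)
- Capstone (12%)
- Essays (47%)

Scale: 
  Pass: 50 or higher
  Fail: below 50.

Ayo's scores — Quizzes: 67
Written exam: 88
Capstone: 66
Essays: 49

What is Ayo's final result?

Pass

Weighted total:
  Quizzes 67 × 0.16 = 10.72
  Written exam 88 × 0.25 = 22
  Capstone 66 × 0.12 = 7.92
  Essays 49 × 0.47 = 23.03
Sum = 63.67
63.67 ≥ 50 → Pass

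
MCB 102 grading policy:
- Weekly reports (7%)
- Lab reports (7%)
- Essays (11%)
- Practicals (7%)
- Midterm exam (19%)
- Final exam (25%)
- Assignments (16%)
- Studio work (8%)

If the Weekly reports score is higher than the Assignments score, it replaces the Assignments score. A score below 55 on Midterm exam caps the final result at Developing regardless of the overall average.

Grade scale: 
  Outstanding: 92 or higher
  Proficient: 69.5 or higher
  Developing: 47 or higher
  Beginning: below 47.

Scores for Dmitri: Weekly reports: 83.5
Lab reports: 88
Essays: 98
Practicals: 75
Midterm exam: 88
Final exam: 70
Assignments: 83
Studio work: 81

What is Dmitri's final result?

Weekly reports (83.5) > Assignments (83), so Assignments counts as 83.5.
Midterm exam score 88 ≥ 55: minimum met.
Weighted total:
  Weekly reports 83.5 × 0.07 = 5.845
  Lab reports 88 × 0.07 = 6.16
  Essays 98 × 0.11 = 10.78
  Practicals 75 × 0.07 = 5.25
  Midterm exam 88 × 0.19 = 16.72
  Final exam 70 × 0.25 = 17.5
  Assignments 83.5 × 0.16 = 13.36
  Studio work 81 × 0.08 = 6.48
Sum = 82.095
82.095 is ≥ 69.5 and < 92 → Proficient

Proficient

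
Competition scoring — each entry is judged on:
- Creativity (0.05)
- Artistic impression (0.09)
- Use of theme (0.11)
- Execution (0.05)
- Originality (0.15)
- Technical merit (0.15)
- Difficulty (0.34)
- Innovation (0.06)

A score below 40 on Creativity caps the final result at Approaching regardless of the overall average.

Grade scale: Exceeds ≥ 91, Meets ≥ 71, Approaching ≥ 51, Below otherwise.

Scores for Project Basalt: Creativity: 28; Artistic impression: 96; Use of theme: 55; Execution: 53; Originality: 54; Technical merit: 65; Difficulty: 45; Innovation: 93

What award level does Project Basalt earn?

Creativity score 28 < 40: minimum not met.
Weighted total:
  Creativity 28 × 0.05 = 1.4
  Artistic impression 96 × 0.09 = 8.64
  Use of theme 55 × 0.11 = 6.05
  Execution 53 × 0.05 = 2.65
  Originality 54 × 0.15 = 8.1
  Technical merit 65 × 0.15 = 9.75
  Difficulty 45 × 0.34 = 15.3
  Innovation 93 × 0.06 = 5.58
Sum = 57.47
57.47 would be Approaching; cap at Approaching applies → Approaching.

Approaching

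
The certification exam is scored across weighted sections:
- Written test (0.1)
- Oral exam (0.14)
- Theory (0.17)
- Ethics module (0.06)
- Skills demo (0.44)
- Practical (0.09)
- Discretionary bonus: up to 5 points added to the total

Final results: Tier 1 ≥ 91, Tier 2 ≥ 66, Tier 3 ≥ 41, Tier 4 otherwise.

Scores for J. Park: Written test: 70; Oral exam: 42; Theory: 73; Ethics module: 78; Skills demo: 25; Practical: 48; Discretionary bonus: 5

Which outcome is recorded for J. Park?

Weighted total:
  Written test 70 × 0.1 = 7
  Oral exam 42 × 0.14 = 5.88
  Theory 73 × 0.17 = 12.41
  Ethics module 78 × 0.06 = 4.68
  Skills demo 25 × 0.44 = 11
  Practical 48 × 0.09 = 4.32
Sum = 45.29
Discretionary bonus: 45.29 + 5 = 50.29
50.29 is ≥ 41 and < 66 → Tier 3

Tier 3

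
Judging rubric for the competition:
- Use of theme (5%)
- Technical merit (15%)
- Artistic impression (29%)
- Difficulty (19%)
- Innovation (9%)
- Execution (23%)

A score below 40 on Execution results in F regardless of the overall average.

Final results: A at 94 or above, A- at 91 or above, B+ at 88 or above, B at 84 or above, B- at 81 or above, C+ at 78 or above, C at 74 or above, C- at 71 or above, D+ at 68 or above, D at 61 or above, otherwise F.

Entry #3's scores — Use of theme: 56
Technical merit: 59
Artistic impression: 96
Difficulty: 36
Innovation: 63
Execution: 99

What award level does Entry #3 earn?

Execution score 99 ≥ 40: minimum met.
Weighted total:
  Use of theme 56 × 0.05 = 2.8
  Technical merit 59 × 0.15 = 8.85
  Artistic impression 96 × 0.29 = 27.84
  Difficulty 36 × 0.19 = 6.84
  Innovation 63 × 0.09 = 5.67
  Execution 99 × 0.23 = 22.77
Sum = 74.77
74.77 is ≥ 74 and < 78 → C

C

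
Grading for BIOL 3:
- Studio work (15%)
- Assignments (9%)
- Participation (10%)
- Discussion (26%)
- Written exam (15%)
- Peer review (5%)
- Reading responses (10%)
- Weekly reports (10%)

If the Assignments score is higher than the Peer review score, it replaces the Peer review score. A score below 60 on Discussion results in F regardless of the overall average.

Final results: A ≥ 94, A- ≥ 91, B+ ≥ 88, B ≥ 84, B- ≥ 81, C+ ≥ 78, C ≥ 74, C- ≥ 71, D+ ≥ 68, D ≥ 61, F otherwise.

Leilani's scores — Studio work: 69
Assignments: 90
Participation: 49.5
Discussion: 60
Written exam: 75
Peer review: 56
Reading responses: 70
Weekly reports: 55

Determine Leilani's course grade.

Assignments (90) > Peer review (56), so Peer review counts as 90.
Discussion score 60 ≥ 60: minimum met.
Weighted total:
  Studio work 69 × 0.15 = 10.35
  Assignments 90 × 0.09 = 8.1
  Participation 49.5 × 0.1 = 4.95
  Discussion 60 × 0.26 = 15.6
  Written exam 75 × 0.15 = 11.25
  Peer review 90 × 0.05 = 4.5
  Reading responses 70 × 0.1 = 7
  Weekly reports 55 × 0.1 = 5.5
Sum = 67.25
67.25 is ≥ 61 and < 68 → D

D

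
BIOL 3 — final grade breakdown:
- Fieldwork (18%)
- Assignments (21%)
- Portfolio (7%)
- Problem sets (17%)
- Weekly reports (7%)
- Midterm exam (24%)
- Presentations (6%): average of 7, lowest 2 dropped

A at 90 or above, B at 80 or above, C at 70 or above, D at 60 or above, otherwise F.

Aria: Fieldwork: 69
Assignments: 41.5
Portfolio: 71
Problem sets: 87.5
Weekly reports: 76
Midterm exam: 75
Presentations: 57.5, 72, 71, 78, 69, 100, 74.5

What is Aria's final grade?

D

Presentations: drop 57.5, 69 → average of remaining 5 = 395.5/5 = 79.1
Weighted total:
  Fieldwork 69 × 0.18 = 12.42
  Assignments 41.5 × 0.21 = 8.715
  Portfolio 71 × 0.07 = 4.97
  Problem sets 87.5 × 0.17 = 14.875
  Weekly reports 76 × 0.07 = 5.32
  Midterm exam 75 × 0.24 = 18
  Presentations 79.1 × 0.06 = 4.746
Sum = 69.046
69.046 is ≥ 60 and < 70 → D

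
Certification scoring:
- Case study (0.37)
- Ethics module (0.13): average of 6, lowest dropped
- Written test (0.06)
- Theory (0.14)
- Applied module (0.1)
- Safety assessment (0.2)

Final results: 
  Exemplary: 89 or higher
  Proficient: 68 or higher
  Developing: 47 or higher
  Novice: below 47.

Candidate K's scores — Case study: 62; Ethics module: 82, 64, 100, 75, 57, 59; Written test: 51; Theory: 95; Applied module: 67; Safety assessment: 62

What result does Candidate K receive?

Ethics module: drop 57 → average of remaining 5 = 380/5 = 76
Weighted total:
  Case study 62 × 0.37 = 22.94
  Ethics module 76 × 0.13 = 9.88
  Written test 51 × 0.06 = 3.06
  Theory 95 × 0.14 = 13.3
  Applied module 67 × 0.1 = 6.7
  Safety assessment 62 × 0.2 = 12.4
Sum = 68.28
68.28 is ≥ 68 and < 89 → Proficient

Proficient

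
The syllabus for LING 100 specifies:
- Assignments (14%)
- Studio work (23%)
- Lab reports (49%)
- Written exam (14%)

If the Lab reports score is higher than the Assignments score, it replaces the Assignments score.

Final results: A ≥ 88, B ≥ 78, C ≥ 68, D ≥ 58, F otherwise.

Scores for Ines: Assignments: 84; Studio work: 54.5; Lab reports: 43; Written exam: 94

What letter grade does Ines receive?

Lab reports (43) ≤ Assignments (84), so Assignments stays at 84.
Weighted total:
  Assignments 84 × 0.14 = 11.76
  Studio work 54.5 × 0.23 = 12.535
  Lab reports 43 × 0.49 = 21.07
  Written exam 94 × 0.14 = 13.16
Sum = 58.525
58.525 is ≥ 58 and < 68 → D

D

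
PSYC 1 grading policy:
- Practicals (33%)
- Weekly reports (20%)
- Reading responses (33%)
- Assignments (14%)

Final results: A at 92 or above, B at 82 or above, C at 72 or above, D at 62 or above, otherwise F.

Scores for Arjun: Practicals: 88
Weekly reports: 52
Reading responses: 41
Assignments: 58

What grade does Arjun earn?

F

Weighted total:
  Practicals 88 × 0.33 = 29.04
  Weekly reports 52 × 0.2 = 10.4
  Reading responses 41 × 0.33 = 13.53
  Assignments 58 × 0.14 = 8.12
Sum = 61.09
61.09 < 62 → F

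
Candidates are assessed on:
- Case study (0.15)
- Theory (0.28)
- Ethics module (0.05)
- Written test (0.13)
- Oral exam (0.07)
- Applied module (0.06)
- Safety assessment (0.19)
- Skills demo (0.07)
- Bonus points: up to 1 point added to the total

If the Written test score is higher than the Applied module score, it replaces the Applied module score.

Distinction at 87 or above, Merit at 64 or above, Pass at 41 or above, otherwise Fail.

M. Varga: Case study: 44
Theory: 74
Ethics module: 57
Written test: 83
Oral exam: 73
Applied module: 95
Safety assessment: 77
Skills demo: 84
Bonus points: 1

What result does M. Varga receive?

Merit

Written test (83) ≤ Applied module (95), so Applied module stays at 95.
Weighted total:
  Case study 44 × 0.15 = 6.6
  Theory 74 × 0.28 = 20.72
  Ethics module 57 × 0.05 = 2.85
  Written test 83 × 0.13 = 10.79
  Oral exam 73 × 0.07 = 5.11
  Applied module 95 × 0.06 = 5.7
  Safety assessment 77 × 0.19 = 14.63
  Skills demo 84 × 0.07 = 5.88
Sum = 72.28
Bonus points: 72.28 + 1 = 73.28
73.28 is ≥ 64 and < 87 → Merit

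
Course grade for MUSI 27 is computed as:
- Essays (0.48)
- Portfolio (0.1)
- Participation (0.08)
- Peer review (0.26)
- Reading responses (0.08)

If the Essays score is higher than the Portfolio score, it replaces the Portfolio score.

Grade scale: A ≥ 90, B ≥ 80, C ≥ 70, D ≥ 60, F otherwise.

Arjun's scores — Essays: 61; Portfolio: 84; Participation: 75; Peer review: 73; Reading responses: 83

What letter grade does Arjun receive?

Essays (61) ≤ Portfolio (84), so Portfolio stays at 84.
Weighted total:
  Essays 61 × 0.48 = 29.28
  Portfolio 84 × 0.1 = 8.4
  Participation 75 × 0.08 = 6
  Peer review 73 × 0.26 = 18.98
  Reading responses 83 × 0.08 = 6.64
Sum = 69.3
69.3 is ≥ 60 and < 70 → D

D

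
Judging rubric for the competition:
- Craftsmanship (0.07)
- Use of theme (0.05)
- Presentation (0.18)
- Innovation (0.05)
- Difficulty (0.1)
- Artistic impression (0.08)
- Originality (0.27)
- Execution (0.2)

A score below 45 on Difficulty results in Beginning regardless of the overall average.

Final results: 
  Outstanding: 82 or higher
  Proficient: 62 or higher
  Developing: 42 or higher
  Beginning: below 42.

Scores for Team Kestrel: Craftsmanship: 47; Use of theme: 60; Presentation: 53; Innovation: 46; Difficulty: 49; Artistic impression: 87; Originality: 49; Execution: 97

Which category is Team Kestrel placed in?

Difficulty score 49 ≥ 45: minimum met.
Weighted total:
  Craftsmanship 47 × 0.07 = 3.29
  Use of theme 60 × 0.05 = 3
  Presentation 53 × 0.18 = 9.54
  Innovation 46 × 0.05 = 2.3
  Difficulty 49 × 0.1 = 4.9
  Artistic impression 87 × 0.08 = 6.96
  Originality 49 × 0.27 = 13.23
  Execution 97 × 0.2 = 19.4
Sum = 62.62
62.62 is ≥ 62 and < 82 → Proficient

Proficient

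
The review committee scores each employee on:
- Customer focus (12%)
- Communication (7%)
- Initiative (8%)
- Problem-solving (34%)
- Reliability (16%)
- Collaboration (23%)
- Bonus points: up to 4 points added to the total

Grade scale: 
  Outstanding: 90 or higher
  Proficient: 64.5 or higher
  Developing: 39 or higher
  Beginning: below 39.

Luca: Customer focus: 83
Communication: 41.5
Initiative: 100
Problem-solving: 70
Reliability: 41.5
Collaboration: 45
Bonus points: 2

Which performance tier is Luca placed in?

Developing

Weighted total:
  Customer focus 83 × 0.12 = 9.96
  Communication 41.5 × 0.07 = 2.905
  Initiative 100 × 0.08 = 8
  Problem-solving 70 × 0.34 = 23.8
  Reliability 41.5 × 0.16 = 6.64
  Collaboration 45 × 0.23 = 10.35
Sum = 61.655
Bonus points: 61.655 + 2 = 63.655
63.655 is ≥ 39 and < 64.5 → Developing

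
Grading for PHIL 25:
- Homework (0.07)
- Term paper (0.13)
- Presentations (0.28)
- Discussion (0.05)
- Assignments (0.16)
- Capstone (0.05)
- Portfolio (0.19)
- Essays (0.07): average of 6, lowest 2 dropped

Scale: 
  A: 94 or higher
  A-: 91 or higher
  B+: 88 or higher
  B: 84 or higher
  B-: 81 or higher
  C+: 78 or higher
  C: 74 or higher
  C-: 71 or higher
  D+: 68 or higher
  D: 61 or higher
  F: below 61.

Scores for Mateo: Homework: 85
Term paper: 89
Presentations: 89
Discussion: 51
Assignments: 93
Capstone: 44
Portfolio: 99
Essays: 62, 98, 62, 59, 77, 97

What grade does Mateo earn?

B

Essays: drop 59, 62 → average of remaining 4 = 334/4 = 83.5
Weighted total:
  Homework 85 × 0.07 = 5.95
  Term paper 89 × 0.13 = 11.57
  Presentations 89 × 0.28 = 24.92
  Discussion 51 × 0.05 = 2.55
  Assignments 93 × 0.16 = 14.88
  Capstone 44 × 0.05 = 2.2
  Portfolio 99 × 0.19 = 18.81
  Essays 83.5 × 0.07 = 5.845
Sum = 86.725
86.725 is ≥ 84 and < 88 → B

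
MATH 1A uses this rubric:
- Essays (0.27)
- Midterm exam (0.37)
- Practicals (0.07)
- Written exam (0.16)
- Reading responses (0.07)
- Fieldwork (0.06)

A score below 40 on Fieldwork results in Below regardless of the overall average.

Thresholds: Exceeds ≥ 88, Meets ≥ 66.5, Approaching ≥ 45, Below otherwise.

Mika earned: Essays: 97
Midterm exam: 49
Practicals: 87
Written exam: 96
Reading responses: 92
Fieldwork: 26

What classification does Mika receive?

Fieldwork score 26 < 40: minimum not met.
Weighted total:
  Essays 97 × 0.27 = 26.19
  Midterm exam 49 × 0.37 = 18.13
  Practicals 87 × 0.07 = 6.09
  Written exam 96 × 0.16 = 15.36
  Reading responses 92 × 0.07 = 6.44
  Fieldwork 26 × 0.06 = 1.56
Sum = 73.77
Because the Fieldwork minimum was not met, the result is Below.

Below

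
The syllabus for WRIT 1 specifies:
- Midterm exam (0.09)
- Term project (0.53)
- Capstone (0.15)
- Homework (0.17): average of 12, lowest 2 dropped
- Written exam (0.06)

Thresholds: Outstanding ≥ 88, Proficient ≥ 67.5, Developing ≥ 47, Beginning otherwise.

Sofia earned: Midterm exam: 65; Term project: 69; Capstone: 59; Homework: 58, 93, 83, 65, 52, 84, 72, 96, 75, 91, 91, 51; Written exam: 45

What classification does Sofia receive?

Proficient

Homework: drop 51, 52 → average of remaining 10 = 808/10 = 80.8
Weighted total:
  Midterm exam 65 × 0.09 = 5.85
  Term project 69 × 0.53 = 36.57
  Capstone 59 × 0.15 = 8.85
  Homework 80.8 × 0.17 = 13.736
  Written exam 45 × 0.06 = 2.7
Sum = 67.706
67.706 is ≥ 67.5 and < 88 → Proficient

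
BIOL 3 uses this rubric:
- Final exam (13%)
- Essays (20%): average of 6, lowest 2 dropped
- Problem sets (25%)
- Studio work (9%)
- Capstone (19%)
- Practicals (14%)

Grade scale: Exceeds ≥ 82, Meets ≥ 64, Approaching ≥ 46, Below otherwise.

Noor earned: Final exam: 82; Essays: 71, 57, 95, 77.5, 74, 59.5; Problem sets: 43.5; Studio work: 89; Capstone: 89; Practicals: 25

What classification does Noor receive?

Essays: drop 57, 59.5 → average of remaining 4 = 317.5/4 = 79.375
Weighted total:
  Final exam 82 × 0.13 = 10.66
  Essays 79.375 × 0.2 = 15.875
  Problem sets 43.5 × 0.25 = 10.875
  Studio work 89 × 0.09 = 8.01
  Capstone 89 × 0.19 = 16.91
  Practicals 25 × 0.14 = 3.5
Sum = 65.83
65.83 is ≥ 64 and < 82 → Meets

Meets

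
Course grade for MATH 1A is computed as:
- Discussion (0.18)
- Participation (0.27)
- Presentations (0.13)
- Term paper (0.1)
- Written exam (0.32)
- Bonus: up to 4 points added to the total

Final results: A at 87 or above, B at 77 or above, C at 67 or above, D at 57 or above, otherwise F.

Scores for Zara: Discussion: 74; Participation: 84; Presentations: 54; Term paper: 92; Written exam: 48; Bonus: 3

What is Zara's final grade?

C

Weighted total:
  Discussion 74 × 0.18 = 13.32
  Participation 84 × 0.27 = 22.68
  Presentations 54 × 0.13 = 7.02
  Term paper 92 × 0.1 = 9.2
  Written exam 48 × 0.32 = 15.36
Sum = 67.58
Bonus: 67.58 + 3 = 70.58
70.58 is ≥ 67 and < 77 → C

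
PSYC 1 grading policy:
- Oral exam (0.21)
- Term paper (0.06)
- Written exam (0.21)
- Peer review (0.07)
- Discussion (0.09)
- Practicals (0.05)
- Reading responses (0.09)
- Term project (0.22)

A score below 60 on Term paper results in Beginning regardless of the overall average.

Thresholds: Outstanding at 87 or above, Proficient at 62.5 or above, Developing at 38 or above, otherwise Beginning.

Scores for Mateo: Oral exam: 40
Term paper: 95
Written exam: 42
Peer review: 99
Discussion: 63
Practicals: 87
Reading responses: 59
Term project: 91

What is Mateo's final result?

Proficient

Term paper score 95 ≥ 60: minimum met.
Weighted total:
  Oral exam 40 × 0.21 = 8.4
  Term paper 95 × 0.06 = 5.7
  Written exam 42 × 0.21 = 8.82
  Peer review 99 × 0.07 = 6.93
  Discussion 63 × 0.09 = 5.67
  Practicals 87 × 0.05 = 4.35
  Reading responses 59 × 0.09 = 5.31
  Term project 91 × 0.22 = 20.02
Sum = 65.2
65.2 is ≥ 62.5 and < 87 → Proficient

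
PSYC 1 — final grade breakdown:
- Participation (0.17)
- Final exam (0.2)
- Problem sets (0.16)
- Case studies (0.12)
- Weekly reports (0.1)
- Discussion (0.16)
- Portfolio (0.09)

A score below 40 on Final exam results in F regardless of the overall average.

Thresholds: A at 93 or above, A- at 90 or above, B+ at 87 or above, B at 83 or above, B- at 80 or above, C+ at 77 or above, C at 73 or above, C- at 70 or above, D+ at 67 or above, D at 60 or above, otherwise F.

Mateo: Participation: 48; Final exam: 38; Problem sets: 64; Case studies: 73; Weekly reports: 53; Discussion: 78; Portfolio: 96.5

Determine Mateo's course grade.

Final exam score 38 < 40: minimum not met.
Weighted total:
  Participation 48 × 0.17 = 8.16
  Final exam 38 × 0.2 = 7.6
  Problem sets 64 × 0.16 = 10.24
  Case studies 73 × 0.12 = 8.76
  Weekly reports 53 × 0.1 = 5.3
  Discussion 78 × 0.16 = 12.48
  Portfolio 96.5 × 0.09 = 8.685
Sum = 61.225
Because the Final exam minimum was not met, the result is F.

F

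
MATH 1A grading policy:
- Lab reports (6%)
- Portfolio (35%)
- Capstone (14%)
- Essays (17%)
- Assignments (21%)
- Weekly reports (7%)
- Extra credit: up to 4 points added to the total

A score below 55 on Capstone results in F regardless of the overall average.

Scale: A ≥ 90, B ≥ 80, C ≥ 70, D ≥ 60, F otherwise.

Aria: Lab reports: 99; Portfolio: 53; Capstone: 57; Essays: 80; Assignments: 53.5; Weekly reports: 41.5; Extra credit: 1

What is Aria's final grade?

Capstone score 57 ≥ 55: minimum met.
Weighted total:
  Lab reports 99 × 0.06 = 5.94
  Portfolio 53 × 0.35 = 18.55
  Capstone 57 × 0.14 = 7.98
  Essays 80 × 0.17 = 13.6
  Assignments 53.5 × 0.21 = 11.235
  Weekly reports 41.5 × 0.07 = 2.905
Sum = 60.21
Extra credit: 60.21 + 1 = 61.21
61.21 is ≥ 60 and < 70 → D

D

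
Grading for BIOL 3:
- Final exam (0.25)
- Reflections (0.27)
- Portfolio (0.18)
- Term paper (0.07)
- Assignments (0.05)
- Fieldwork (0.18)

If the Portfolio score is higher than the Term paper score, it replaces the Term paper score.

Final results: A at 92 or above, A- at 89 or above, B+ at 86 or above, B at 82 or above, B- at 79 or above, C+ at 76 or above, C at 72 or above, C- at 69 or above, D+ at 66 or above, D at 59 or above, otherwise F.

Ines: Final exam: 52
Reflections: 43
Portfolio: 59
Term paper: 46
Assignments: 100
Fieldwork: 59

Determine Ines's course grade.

Portfolio (59) > Term paper (46), so Term paper counts as 59.
Weighted total:
  Final exam 52 × 0.25 = 13
  Reflections 43 × 0.27 = 11.61
  Portfolio 59 × 0.18 = 10.62
  Term paper 59 × 0.07 = 4.13
  Assignments 100 × 0.05 = 5
  Fieldwork 59 × 0.18 = 10.62
Sum = 54.98
54.98 < 59 → F

F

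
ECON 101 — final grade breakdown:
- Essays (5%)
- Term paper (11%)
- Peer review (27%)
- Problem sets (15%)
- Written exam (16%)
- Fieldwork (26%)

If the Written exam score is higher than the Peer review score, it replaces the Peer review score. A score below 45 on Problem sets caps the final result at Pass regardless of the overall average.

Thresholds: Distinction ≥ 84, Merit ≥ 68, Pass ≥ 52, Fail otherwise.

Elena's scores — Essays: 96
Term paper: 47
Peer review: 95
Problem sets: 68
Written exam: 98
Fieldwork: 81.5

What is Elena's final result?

Written exam (98) > Peer review (95), so Peer review counts as 98.
Problem sets score 68 ≥ 45: minimum met.
Weighted total:
  Essays 96 × 0.05 = 4.8
  Term paper 47 × 0.11 = 5.17
  Peer review 98 × 0.27 = 26.46
  Problem sets 68 × 0.15 = 10.2
  Written exam 98 × 0.16 = 15.68
  Fieldwork 81.5 × 0.26 = 21.19
Sum = 83.5
83.5 is ≥ 68 and < 84 → Merit

Merit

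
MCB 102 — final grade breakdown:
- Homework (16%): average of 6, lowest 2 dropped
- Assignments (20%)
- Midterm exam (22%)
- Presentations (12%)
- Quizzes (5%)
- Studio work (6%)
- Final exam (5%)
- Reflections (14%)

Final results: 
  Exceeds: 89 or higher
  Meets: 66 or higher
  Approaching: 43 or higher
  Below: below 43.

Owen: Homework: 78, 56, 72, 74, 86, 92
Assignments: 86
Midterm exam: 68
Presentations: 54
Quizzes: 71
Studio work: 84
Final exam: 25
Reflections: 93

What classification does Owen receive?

Homework: drop 56, 72 → average of remaining 4 = 330/4 = 82.5
Weighted total:
  Homework 82.5 × 0.16 = 13.2
  Assignments 86 × 0.2 = 17.2
  Midterm exam 68 × 0.22 = 14.96
  Presentations 54 × 0.12 = 6.48
  Quizzes 71 × 0.05 = 3.55
  Studio work 84 × 0.06 = 5.04
  Final exam 25 × 0.05 = 1.25
  Reflections 93 × 0.14 = 13.02
Sum = 74.7
74.7 is ≥ 66 and < 89 → Meets

Meets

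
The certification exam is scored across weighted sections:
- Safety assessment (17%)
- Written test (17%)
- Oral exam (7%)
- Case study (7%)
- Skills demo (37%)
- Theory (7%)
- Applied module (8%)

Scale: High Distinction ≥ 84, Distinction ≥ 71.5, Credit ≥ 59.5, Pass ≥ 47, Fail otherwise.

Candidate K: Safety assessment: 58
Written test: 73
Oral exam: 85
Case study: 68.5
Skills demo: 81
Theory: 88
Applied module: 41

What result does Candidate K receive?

Distinction

Weighted total:
  Safety assessment 58 × 0.17 = 9.86
  Written test 73 × 0.17 = 12.41
  Oral exam 85 × 0.07 = 5.95
  Case study 68.5 × 0.07 = 4.795
  Skills demo 81 × 0.37 = 29.97
  Theory 88 × 0.07 = 6.16
  Applied module 41 × 0.08 = 3.28
Sum = 72.425
72.425 is ≥ 71.5 and < 84 → Distinction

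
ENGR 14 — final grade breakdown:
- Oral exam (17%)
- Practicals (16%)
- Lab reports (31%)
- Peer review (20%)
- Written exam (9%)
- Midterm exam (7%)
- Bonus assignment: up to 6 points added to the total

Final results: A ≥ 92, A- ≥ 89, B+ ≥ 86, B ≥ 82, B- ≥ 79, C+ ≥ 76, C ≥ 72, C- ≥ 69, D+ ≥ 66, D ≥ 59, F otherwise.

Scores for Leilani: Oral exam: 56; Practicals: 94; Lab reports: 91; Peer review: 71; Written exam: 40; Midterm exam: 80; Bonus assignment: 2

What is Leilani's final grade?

C+

Weighted total:
  Oral exam 56 × 0.17 = 9.52
  Practicals 94 × 0.16 = 15.04
  Lab reports 91 × 0.31 = 28.21
  Peer review 71 × 0.2 = 14.2
  Written exam 40 × 0.09 = 3.6
  Midterm exam 80 × 0.07 = 5.6
Sum = 76.17
Bonus assignment: 76.17 + 2 = 78.17
78.17 is ≥ 76 and < 79 → C+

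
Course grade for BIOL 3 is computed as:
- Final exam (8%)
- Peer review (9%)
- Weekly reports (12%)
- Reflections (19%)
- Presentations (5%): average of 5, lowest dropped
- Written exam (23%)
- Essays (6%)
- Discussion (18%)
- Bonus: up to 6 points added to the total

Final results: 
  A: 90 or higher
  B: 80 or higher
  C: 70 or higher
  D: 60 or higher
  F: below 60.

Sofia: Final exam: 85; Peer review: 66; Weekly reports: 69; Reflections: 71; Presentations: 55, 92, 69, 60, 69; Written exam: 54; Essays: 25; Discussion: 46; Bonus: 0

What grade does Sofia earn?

Presentations: drop 55 → average of remaining 4 = 290/4 = 72.5
Weighted total:
  Final exam 85 × 0.08 = 6.8
  Peer review 66 × 0.09 = 5.94
  Weekly reports 69 × 0.12 = 8.28
  Reflections 71 × 0.19 = 13.49
  Presentations 72.5 × 0.05 = 3.625
  Written exam 54 × 0.23 = 12.42
  Essays 25 × 0.06 = 1.5
  Discussion 46 × 0.18 = 8.28
Sum = 60.335
Bonus: 60.335 + 0 = 60.335
60.335 is ≥ 60 and < 70 → D

D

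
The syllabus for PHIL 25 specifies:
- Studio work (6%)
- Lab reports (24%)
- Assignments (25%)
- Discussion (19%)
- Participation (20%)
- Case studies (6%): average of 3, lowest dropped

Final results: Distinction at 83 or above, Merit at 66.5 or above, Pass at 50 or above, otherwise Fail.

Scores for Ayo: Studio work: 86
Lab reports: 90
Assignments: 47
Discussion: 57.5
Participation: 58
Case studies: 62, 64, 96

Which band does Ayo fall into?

Pass

Case studies: drop 62 → average of remaining 2 = 160/2 = 80
Weighted total:
  Studio work 86 × 0.06 = 5.16
  Lab reports 90 × 0.24 = 21.6
  Assignments 47 × 0.25 = 11.75
  Discussion 57.5 × 0.19 = 10.925
  Participation 58 × 0.2 = 11.6
  Case studies 80 × 0.06 = 4.8
Sum = 65.835
65.835 is ≥ 50 and < 66.5 → Pass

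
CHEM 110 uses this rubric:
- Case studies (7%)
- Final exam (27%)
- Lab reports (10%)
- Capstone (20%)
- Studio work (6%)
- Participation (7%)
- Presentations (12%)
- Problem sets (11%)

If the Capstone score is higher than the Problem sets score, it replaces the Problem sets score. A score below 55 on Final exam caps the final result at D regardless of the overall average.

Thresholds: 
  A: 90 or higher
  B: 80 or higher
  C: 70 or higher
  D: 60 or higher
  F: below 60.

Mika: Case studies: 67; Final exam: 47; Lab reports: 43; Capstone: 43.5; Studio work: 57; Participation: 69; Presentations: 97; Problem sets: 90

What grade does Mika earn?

Capstone (43.5) ≤ Problem sets (90), so Problem sets stays at 90.
Final exam score 47 < 55: minimum not met.
Weighted total:
  Case studies 67 × 0.07 = 4.69
  Final exam 47 × 0.27 = 12.69
  Lab reports 43 × 0.1 = 4.3
  Capstone 43.5 × 0.2 = 8.7
  Studio work 57 × 0.06 = 3.42
  Participation 69 × 0.07 = 4.83
  Presentations 97 × 0.12 = 11.64
  Problem sets 90 × 0.11 = 9.9
Sum = 60.17
60.17 would be D; cap at D applies → D.

D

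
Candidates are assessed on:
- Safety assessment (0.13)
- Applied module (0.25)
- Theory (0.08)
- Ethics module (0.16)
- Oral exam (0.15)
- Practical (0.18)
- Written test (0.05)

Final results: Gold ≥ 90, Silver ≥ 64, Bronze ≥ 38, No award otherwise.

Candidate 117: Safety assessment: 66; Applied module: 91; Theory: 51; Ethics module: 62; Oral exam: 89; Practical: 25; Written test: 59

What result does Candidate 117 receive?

Silver

Weighted total:
  Safety assessment 66 × 0.13 = 8.58
  Applied module 91 × 0.25 = 22.75
  Theory 51 × 0.08 = 4.08
  Ethics module 62 × 0.16 = 9.92
  Oral exam 89 × 0.15 = 13.35
  Practical 25 × 0.18 = 4.5
  Written test 59 × 0.05 = 2.95
Sum = 66.13
66.13 is ≥ 64 and < 90 → Silver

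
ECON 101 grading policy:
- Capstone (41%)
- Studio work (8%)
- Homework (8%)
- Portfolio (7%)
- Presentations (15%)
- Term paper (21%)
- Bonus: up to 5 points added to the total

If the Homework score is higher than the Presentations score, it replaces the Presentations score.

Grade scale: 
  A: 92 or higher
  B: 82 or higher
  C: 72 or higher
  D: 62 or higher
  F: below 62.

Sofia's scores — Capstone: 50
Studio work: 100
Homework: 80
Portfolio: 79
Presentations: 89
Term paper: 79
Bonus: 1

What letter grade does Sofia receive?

D

Homework (80) ≤ Presentations (89), so Presentations stays at 89.
Weighted total:
  Capstone 50 × 0.41 = 20.5
  Studio work 100 × 0.08 = 8
  Homework 80 × 0.08 = 6.4
  Portfolio 79 × 0.07 = 5.53
  Presentations 89 × 0.15 = 13.35
  Term paper 79 × 0.21 = 16.59
Sum = 70.37
Bonus: 70.37 + 1 = 71.37
71.37 is ≥ 62 and < 72 → D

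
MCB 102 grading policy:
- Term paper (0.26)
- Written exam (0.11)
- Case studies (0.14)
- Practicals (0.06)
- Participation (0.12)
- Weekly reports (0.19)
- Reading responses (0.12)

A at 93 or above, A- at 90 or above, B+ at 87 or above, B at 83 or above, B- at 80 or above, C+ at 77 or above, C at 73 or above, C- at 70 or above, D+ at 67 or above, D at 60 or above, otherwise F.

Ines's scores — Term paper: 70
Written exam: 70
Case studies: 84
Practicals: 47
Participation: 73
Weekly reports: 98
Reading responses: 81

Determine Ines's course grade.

C+

Weighted total:
  Term paper 70 × 0.26 = 18.2
  Written exam 70 × 0.11 = 7.7
  Case studies 84 × 0.14 = 11.76
  Practicals 47 × 0.06 = 2.82
  Participation 73 × 0.12 = 8.76
  Weekly reports 98 × 0.19 = 18.62
  Reading responses 81 × 0.12 = 9.72
Sum = 77.58
77.58 is ≥ 77 and < 80 → C+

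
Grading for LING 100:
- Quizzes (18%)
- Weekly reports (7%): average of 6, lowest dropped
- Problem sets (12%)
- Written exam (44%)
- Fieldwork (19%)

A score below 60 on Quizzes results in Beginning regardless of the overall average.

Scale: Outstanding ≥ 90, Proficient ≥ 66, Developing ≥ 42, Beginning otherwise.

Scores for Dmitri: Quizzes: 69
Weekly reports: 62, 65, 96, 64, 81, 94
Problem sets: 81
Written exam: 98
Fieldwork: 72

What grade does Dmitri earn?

Weekly reports: drop 62 → average of remaining 5 = 400/5 = 80
Quizzes score 69 ≥ 60: minimum met.
Weighted total:
  Quizzes 69 × 0.18 = 12.42
  Weekly reports 80 × 0.07 = 5.6
  Problem sets 81 × 0.12 = 9.72
  Written exam 98 × 0.44 = 43.12
  Fieldwork 72 × 0.19 = 13.68
Sum = 84.54
84.54 is ≥ 66 and < 90 → Proficient

Proficient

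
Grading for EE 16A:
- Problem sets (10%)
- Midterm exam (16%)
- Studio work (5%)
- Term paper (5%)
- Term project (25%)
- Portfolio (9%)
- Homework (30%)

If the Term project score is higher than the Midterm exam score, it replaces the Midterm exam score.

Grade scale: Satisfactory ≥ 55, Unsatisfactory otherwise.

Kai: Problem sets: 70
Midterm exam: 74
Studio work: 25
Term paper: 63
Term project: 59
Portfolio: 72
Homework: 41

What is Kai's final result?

Term project (59) ≤ Midterm exam (74), so Midterm exam stays at 74.
Weighted total:
  Problem sets 70 × 0.1 = 7
  Midterm exam 74 × 0.16 = 11.84
  Studio work 25 × 0.05 = 1.25
  Term paper 63 × 0.05 = 3.15
  Term project 59 × 0.25 = 14.75
  Portfolio 72 × 0.09 = 6.48
  Homework 41 × 0.3 = 12.3
Sum = 56.77
56.77 ≥ 55 → Satisfactory

Satisfactory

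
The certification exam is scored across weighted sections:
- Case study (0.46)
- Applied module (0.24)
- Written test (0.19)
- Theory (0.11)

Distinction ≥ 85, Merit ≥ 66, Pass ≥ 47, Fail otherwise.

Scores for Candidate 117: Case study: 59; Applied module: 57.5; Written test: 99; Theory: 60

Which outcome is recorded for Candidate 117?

Weighted total:
  Case study 59 × 0.46 = 27.14
  Applied module 57.5 × 0.24 = 13.8
  Written test 99 × 0.19 = 18.81
  Theory 60 × 0.11 = 6.6
Sum = 66.35
66.35 is ≥ 66 and < 85 → Merit

Merit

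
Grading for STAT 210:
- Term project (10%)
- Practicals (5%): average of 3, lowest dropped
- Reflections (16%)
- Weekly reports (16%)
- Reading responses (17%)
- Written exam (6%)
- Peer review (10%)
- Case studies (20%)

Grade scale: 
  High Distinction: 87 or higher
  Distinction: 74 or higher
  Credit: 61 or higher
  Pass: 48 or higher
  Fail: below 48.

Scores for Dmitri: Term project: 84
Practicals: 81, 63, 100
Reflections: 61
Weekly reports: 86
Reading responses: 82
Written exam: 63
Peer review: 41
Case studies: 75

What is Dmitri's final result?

Practicals: drop 63 → average of remaining 2 = 181/2 = 90.5
Weighted total:
  Term project 84 × 0.1 = 8.4
  Practicals 90.5 × 0.05 = 4.525
  Reflections 61 × 0.16 = 9.76
  Weekly reports 86 × 0.16 = 13.76
  Reading responses 82 × 0.17 = 13.94
  Written exam 63 × 0.06 = 3.78
  Peer review 41 × 0.1 = 4.1
  Case studies 75 × 0.2 = 15
Sum = 73.265
73.265 is ≥ 61 and < 74 → Credit

Credit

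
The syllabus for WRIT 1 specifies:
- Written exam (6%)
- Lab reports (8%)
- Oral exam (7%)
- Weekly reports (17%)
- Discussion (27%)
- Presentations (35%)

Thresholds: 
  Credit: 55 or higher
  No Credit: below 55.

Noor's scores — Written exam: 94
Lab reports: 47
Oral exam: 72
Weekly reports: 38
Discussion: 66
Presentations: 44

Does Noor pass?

Weighted total:
  Written exam 94 × 0.06 = 5.64
  Lab reports 47 × 0.08 = 3.76
  Oral exam 72 × 0.07 = 5.04
  Weekly reports 38 × 0.17 = 6.46
  Discussion 66 × 0.27 = 17.82
  Presentations 44 × 0.35 = 15.4
Sum = 54.12
54.12 < 55 → No Credit

No Credit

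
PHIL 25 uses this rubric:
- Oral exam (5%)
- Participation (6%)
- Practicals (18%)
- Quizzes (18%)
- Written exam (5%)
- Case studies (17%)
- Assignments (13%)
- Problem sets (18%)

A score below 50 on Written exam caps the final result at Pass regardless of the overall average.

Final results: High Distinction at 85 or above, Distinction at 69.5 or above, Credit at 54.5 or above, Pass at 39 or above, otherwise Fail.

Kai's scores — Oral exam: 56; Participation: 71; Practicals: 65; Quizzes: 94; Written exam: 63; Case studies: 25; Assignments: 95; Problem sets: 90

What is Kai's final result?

Written exam score 63 ≥ 50: minimum met.
Weighted total:
  Oral exam 56 × 0.05 = 2.8
  Participation 71 × 0.06 = 4.26
  Practicals 65 × 0.18 = 11.7
  Quizzes 94 × 0.18 = 16.92
  Written exam 63 × 0.05 = 3.15
  Case studies 25 × 0.17 = 4.25
  Assignments 95 × 0.13 = 12.35
  Problem sets 90 × 0.18 = 16.2
Sum = 71.63
71.63 is ≥ 69.5 and < 85 → Distinction

Distinction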